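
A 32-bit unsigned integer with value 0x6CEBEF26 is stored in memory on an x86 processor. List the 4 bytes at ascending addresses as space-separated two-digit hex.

26 EF EB 6C

Split into bytes (most-significant first): 6C EB EF 26.
In little-endian order the low byte comes first in memory.
So at ascending addresses the bytes are 26 EF EB 6C.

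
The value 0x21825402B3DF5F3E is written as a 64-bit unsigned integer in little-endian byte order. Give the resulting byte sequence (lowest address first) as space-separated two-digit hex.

3E 5F DF B3 02 54 82 21

Split into bytes (most-significant first): 21 82 54 02 B3 DF 5F 3E.
In little-endian order the low byte comes first in memory.
So at ascending addresses the bytes are 3E 5F DF B3 02 54 82 21.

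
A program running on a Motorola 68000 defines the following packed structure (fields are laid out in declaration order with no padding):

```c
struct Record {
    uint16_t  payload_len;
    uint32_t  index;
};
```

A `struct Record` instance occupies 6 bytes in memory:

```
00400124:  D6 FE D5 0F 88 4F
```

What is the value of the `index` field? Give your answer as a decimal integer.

3574564943

`index` follows `payload_len` (2 bytes), so it starts at byte offset 2 and occupies 4 bytes.
Bytes at offsets 2..5: D5 0F 88 4F.
In big-endian order the high byte comes first in memory.
The bytes are already most-significant first: 0xD50F884F.
0xD50F884F = 3574564943.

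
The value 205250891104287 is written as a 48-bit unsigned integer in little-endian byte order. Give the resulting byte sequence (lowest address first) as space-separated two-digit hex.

1F 40 74 B2 AC BA

205250891104287 in hexadecimal, padded to 48 bits, is 0xBAACB274401F.
Split into bytes (most-significant first): BA AC B2 74 40 1F.
Little-endian: lowest address holds the least-significant byte.
So at ascending addresses the bytes are 1F 40 74 B2 AC BA.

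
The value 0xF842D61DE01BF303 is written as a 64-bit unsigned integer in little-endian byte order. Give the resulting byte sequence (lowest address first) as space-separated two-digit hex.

03 F3 1B E0 1D D6 42 F8

Split into bytes (most-significant first): F8 42 D6 1D E0 1B F3 03.
Little-endian: lowest address holds the least-significant byte.
So at ascending addresses the bytes are 03 F3 1B E0 1D D6 42 F8.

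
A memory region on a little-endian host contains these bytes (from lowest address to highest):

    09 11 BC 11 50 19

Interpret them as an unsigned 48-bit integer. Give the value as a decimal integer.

27831685615881

Little-endian stores the least-significant byte at the lowest address.
Reassemble most-significant byte first: 19 50 11 BC 11 09 → 0x195011BC1109.
0x195011BC1109 = 27831685615881.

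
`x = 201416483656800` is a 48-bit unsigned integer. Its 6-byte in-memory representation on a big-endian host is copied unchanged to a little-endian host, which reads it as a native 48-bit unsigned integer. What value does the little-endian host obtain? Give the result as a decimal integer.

106467775295415

201416483656800 in 48-bit hexadecimal is 0xB72FEDF5D460.
Stored big-endian, the bytes at ascending addresses are B7 2F ED F5 D4 60.
Read back as little-endian, the first byte is least significant, giving 0x60D4F5ED2FB7.
0x60D4F5ED2FB7 = 106467775295415.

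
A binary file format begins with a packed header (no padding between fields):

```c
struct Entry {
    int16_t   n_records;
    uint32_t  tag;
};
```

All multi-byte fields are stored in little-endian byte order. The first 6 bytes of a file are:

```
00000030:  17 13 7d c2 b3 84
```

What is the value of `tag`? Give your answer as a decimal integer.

`tag` follows `n_records` (2 bytes), so it starts at byte offset 2 and occupies 4 bytes.
Bytes at offsets 2..5: 7D C2 B3 84.
Little-endian: lowest address holds the least-significant byte.
Reassemble most-significant byte first: 84 B3 C2 7D → 0x84B3C27D.
0x84B3C27D = 2226373245.

2226373245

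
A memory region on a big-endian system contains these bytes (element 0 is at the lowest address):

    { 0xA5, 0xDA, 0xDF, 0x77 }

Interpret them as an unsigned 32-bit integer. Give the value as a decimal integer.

Big-endian stores the most-significant byte at the lowest address.
The bytes are already most-significant first: 0xA5DADF77.
0xA5DADF77 = 2782584695.

2782584695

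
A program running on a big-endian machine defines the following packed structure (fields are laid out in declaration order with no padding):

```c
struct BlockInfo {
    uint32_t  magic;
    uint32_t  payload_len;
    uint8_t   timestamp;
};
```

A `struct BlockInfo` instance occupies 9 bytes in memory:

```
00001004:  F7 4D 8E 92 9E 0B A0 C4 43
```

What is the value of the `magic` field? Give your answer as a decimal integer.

`magic` is the first field, at byte offset 0, occupying 4 bytes.
Bytes at offsets 0..3: F7 4D 8E 92.
In big-endian order the high byte comes first in memory.
The bytes are already most-significant first: 0xF74D8E92.
0xF74D8E92 = 4149055122.

4149055122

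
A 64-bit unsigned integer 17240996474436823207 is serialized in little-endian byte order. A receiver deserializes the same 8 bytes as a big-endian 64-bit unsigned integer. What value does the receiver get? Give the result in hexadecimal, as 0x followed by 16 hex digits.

17240996474436823207 in 64-bit hexadecimal is 0xEF4452F26091A8A7.
Stored little-endian, the bytes at ascending addresses are A7 A8 91 60 F2 52 44 EF.
Read back as big-endian, the last byte is least significant, giving 0xA7A89160F25244EF.

0xA7A89160F25244EF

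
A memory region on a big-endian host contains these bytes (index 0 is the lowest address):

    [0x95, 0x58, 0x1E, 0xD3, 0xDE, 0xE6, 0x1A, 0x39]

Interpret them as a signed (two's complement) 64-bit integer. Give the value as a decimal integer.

Big-endian stores the most-significant byte at the lowest address.
The bytes are already most-significant first: 0x95581ED3DEE61A39.
Top bit is set, so as a signed 64-bit value this is 0x95581ED3DEE61A39 − 2^64 = -7685358868781196743.

-7685358868781196743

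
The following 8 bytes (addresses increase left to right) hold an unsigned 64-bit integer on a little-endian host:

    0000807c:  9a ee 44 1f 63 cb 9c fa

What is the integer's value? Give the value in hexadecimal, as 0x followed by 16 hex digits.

Little-endian stores the least-significant byte at the lowest address.
Reassemble most-significant byte first: FA 9C CB 63 1F 44 EE 9A → 0xFA9CCB631F44EE9A.

0xFA9CCB631F44EE9A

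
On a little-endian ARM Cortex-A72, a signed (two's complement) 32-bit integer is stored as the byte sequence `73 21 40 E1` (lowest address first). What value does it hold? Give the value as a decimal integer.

Little-endian stores the least-significant byte at the lowest address.
Reassemble most-significant byte first: E1 40 21 73 → 0xE1402173.
Top bit is set, so as a signed 32-bit value this is 0xE1402173 − 2^32 = -515890829.

-515890829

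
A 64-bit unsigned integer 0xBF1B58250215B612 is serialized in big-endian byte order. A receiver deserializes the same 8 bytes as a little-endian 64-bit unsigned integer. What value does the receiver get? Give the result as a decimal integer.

1348288237404691391

Stored big-endian, the bytes at ascending addresses are BF 1B 58 25 02 15 B6 12.
Read back as little-endian, the first byte is least significant, giving 0x12B6150225581BBF.
0x12B6150225581BBF = 1348288237404691391.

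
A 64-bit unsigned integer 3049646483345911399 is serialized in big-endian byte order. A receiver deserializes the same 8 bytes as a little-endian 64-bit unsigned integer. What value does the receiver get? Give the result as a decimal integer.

7434979688034161194

3049646483345911399 in 64-bit hexadecimal is 0x2A528551A25A2E67.
Stored big-endian, the bytes at ascending addresses are 2A 52 85 51 A2 5A 2E 67.
Read back as little-endian, the first byte is least significant, giving 0x672E5AA25185522A.
0x672E5AA25185522A = 7434979688034161194.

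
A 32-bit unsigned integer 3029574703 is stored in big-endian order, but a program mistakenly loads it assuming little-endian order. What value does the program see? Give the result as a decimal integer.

799314868

3029574703 in 32-bit hexadecimal is 0xB493A42F.
Stored big-endian, the bytes at ascending addresses are B4 93 A4 2F.
Read back as little-endian, the first byte is least significant, giving 0x2FA493B4.
0x2FA493B4 = 799314868.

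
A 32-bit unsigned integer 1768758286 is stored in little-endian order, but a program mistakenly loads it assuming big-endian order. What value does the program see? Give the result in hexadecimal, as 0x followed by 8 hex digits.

1768758286 in 32-bit hexadecimal is 0x696D1C0E.
Stored little-endian, the bytes at ascending addresses are 0E 1C 6D 69.
Read back as big-endian, the last byte is least significant, giving 0x0E1C6D69.

0x0E1C6D69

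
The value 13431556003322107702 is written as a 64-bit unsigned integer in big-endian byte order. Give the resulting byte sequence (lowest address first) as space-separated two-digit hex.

BA 66 79 05 86 C7 97 36

13431556003322107702 in hexadecimal, padded to 64 bits, is 0xBA66790586C79736.
Split into bytes (most-significant first): BA 66 79 05 86 C7 97 36.
Big-endian: lowest address holds the most-significant byte.
So the memory order matches the most-significant-first order: BA 66 79 05 86 C7 97 36.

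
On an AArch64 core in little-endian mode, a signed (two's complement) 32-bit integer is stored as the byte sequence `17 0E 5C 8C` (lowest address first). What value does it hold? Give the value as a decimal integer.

-1940124137

Little-endian: lowest address holds the least-significant byte.
Reassemble most-significant byte first: 8C 5C 0E 17 → 0x8C5C0E17.
Top bit is set, so as a signed 32-bit value this is 0x8C5C0E17 − 2^32 = -1940124137.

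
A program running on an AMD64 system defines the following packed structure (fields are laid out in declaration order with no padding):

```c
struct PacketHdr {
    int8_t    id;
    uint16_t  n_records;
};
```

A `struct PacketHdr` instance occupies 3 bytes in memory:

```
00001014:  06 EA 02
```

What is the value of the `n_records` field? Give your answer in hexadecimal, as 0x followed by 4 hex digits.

`n_records` follows `id` (1 byte), so it starts at byte offset 1 and occupies 2 bytes.
Bytes at offsets 1..2: EA 02.
Little-endian stores the least-significant byte at the lowest address.
Reassemble most-significant byte first: 02 EA → 0x02EA.

0x02EA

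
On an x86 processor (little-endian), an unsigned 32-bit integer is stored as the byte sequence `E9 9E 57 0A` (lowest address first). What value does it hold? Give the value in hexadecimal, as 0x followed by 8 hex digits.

Little-endian stores the least-significant byte at the lowest address.
Reassemble most-significant byte first: 0A 57 9E E9 → 0x0A579EE9.

0x0A579EE9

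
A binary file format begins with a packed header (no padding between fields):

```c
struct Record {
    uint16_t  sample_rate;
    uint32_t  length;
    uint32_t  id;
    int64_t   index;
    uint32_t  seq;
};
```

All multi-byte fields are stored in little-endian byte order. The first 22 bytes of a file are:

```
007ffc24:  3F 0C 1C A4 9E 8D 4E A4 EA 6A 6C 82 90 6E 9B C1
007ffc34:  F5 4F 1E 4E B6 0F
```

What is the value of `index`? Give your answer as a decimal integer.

5761724171609473644

`index` follows `sample_rate` (2 B), `length` (4 B), `id` (4 B), so it starts at offset 2 + 4 + 4 = 10 and occupies 8 bytes.
Bytes at offsets 10..17: 6C 82 90 6E 9B C1 F5 4F.
Little-endian: lowest address holds the least-significant byte.
Reassemble most-significant byte first: 4F F5 C1 9B 6E 90 82 6C → 0x4FF5C19B6E90826C.
0x4FF5C19B6E90826C = 5761724171609473644.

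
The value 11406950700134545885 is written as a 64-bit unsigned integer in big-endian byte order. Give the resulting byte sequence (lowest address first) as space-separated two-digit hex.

9E 4D A1 39 A3 E9 B9 DD

11406950700134545885 in hexadecimal, padded to 64 bits, is 0x9E4DA139A3E9B9DD.
Split into bytes (most-significant first): 9E 4D A1 39 A3 E9 B9 DD.
Big-endian stores the most-significant byte at the lowest address.
So the memory order matches the most-significant-first order: 9E 4D A1 39 A3 E9 B9 DD.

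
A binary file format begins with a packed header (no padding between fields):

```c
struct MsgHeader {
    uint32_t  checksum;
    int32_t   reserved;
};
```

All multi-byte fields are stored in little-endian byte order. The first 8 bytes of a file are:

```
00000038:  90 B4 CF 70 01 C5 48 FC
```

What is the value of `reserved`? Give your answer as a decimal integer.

-62339839

`reserved` follows `checksum` (4 bytes), so it starts at byte offset 4 and occupies 4 bytes.
Bytes at offsets 4..7: 01 C5 48 FC.
In little-endian order the low byte comes first in memory.
Reassemble most-significant byte first: FC 48 C5 01 → 0xFC48C501.
Top bit is set, so as a signed 32-bit value this is 0xFC48C501 − 2^32 = -62339839.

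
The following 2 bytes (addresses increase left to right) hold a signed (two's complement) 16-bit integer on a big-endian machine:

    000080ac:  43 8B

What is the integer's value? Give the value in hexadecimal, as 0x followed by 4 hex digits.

0x438B

In big-endian order the high byte comes first in memory.
The bytes are already most-significant first: 0x438B.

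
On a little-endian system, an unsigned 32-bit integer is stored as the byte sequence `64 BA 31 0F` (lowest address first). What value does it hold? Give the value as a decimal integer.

Little-endian: lowest address holds the least-significant byte.
Reassemble most-significant byte first: 0F 31 BA 64 → 0x0F31BA64.
0x0F31BA64 = 254917220.

254917220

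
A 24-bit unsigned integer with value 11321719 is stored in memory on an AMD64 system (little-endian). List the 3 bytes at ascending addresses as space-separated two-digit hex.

11321719 in hexadecimal, padded to 24 bits, is 0xACC177.
Split into bytes (most-significant first): AC C1 77.
Little-endian stores the least-significant byte at the lowest address.
So at ascending addresses the bytes are 77 C1 AC.

77 C1 AC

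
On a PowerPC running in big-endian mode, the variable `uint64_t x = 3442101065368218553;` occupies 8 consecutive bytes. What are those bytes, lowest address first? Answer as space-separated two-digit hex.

2F C4 CC AE 92 44 2B B9

3442101065368218553 in hexadecimal, padded to 64 bits, is 0x2FC4CCAE92442BB9.
Split into bytes (most-significant first): 2F C4 CC AE 92 44 2B B9.
In big-endian order the high byte comes first in memory.
So the memory order matches the most-significant-first order: 2F C4 CC AE 92 44 2B B9.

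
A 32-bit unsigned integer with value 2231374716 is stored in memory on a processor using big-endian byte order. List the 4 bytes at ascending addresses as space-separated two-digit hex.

2231374716 in hexadecimal, padded to 32 bits, is 0x8500137C.
Split into bytes (most-significant first): 85 00 13 7C.
In big-endian order the high byte comes first in memory.
So the memory order matches the most-significant-first order: 85 00 13 7C.

85 00 13 7C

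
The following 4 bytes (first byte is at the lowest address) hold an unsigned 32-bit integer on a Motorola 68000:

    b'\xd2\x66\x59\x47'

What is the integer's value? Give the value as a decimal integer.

In big-endian order the high byte comes first in memory.
The bytes are already most-significant first: 0xD2665947.
0xD2665947 = 3529922887.

3529922887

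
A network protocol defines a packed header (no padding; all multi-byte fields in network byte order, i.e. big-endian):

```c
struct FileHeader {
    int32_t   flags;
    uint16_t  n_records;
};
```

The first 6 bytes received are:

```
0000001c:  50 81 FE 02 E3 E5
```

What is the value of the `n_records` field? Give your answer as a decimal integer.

58341

`n_records` follows `flags` (4 bytes), so it starts at byte offset 4 and occupies 2 bytes.
Bytes at offsets 4..5: E3 E5.
In big-endian order the high byte comes first in memory.
The bytes are already most-significant first: 0xE3E5.
0xE3E5 = 58341.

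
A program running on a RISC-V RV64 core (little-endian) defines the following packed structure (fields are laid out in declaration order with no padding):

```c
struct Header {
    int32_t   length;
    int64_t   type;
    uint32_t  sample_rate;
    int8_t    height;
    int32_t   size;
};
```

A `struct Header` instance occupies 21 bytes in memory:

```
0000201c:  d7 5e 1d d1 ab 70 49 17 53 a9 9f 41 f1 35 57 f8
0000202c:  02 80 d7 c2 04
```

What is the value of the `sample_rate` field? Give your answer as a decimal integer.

4166465009

`sample_rate` follows `length` (4 B), `type` (8 B), so it starts at offset 4 + 8 = 12 and occupies 4 bytes.
Bytes at offsets 12..15: F1 35 57 F8.
In little-endian order the low byte comes first in memory.
Reassemble most-significant byte first: F8 57 35 F1 → 0xF85735F1.
0xF85735F1 = 4166465009.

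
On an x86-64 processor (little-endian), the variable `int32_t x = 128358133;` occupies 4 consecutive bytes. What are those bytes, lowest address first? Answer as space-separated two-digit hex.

F5 96 A6 07

128358133 in hexadecimal, padded to 32 bits, is 0x07A696F5.
Split into bytes (most-significant first): 07 A6 96 F5.
In little-endian order the low byte comes first in memory.
So at ascending addresses the bytes are F5 96 A6 07.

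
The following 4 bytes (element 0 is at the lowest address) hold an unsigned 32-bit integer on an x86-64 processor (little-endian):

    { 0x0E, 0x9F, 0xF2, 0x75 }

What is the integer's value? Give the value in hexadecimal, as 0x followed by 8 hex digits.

0x75F29F0E

Little-endian stores the least-significant byte at the lowest address.
Reassemble most-significant byte first: 75 F2 9F 0E → 0x75F29F0E.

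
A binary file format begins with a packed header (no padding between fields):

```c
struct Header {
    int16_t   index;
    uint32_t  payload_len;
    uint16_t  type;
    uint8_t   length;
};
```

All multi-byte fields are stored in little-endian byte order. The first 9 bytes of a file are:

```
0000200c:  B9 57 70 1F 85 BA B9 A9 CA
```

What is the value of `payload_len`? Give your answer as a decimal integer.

3129286512

`payload_len` follows `index` (2 bytes), so it starts at byte offset 2 and occupies 4 bytes.
Bytes at offsets 2..5: 70 1F 85 BA.
In little-endian order the low byte comes first in memory.
Reassemble most-significant byte first: BA 85 1F 70 → 0xBA851F70.
0xBA851F70 = 3129286512.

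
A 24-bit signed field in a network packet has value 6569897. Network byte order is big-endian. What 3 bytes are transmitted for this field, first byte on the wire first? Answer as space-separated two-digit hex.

6569897 in hexadecimal, padded to 24 bits, is 0x643FA9.
Split into bytes (most-significant first): 64 3F A9.
Big-endian: lowest address holds the most-significant byte.
So the memory order matches the most-significant-first order: 64 3F A9.

64 3F A9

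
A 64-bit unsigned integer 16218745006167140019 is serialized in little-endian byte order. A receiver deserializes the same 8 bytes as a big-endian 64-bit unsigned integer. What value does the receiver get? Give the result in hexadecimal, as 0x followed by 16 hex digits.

16218745006167140019 in 64-bit hexadecimal is 0xE1148EA70B3BA6B3.
Stored little-endian, the bytes at ascending addresses are B3 A6 3B 0B A7 8E 14 E1.
Read back as big-endian, the last byte is least significant, giving 0xB3A63B0BA78E14E1.

0xB3A63B0BA78E14E1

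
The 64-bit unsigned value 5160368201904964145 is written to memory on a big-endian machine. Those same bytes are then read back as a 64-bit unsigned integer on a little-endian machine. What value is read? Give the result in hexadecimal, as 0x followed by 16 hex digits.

5160368201904964145 in 64-bit hexadecimal is 0x479D4F89F0C44231.
Stored big-endian, the bytes at ascending addresses are 47 9D 4F 89 F0 C4 42 31.
Read back as little-endian, the first byte is least significant, giving 0x3142C4F0894F9D47.

0x3142C4F0894F9D47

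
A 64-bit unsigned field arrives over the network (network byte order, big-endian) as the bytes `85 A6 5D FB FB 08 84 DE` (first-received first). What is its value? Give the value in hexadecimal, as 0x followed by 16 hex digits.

In big-endian order the high byte comes first in memory.
The bytes are already most-significant first: 0x85A65DFBFB0884DE.

0x85A65DFBFB0884DE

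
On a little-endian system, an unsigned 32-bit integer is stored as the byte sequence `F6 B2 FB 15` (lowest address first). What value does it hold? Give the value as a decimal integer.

368816886

Little-endian stores the least-significant byte at the lowest address.
Reassemble most-significant byte first: 15 FB B2 F6 → 0x15FBB2F6.
0x15FBB2F6 = 368816886.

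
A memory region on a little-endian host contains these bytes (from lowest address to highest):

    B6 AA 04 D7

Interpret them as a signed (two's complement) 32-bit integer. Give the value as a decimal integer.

-687560010

In little-endian order the low byte comes first in memory.
Reassemble most-significant byte first: D7 04 AA B6 → 0xD704AAB6.
Top bit is set, so as a signed 32-bit value this is 0xD704AAB6 − 2^32 = -687560010.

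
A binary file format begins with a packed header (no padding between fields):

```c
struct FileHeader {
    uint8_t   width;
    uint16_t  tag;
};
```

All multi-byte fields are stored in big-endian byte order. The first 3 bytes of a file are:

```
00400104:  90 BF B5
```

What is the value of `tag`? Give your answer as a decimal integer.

`tag` follows `width` (1 byte), so it starts at byte offset 1 and occupies 2 bytes.
Bytes at offsets 1..2: BF B5.
In big-endian order the high byte comes first in memory.
The bytes are already most-significant first: 0xBFB5.
0xBFB5 = 49077.

49077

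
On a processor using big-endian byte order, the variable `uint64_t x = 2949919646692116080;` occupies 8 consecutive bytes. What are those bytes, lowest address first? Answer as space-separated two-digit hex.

2949919646692116080 in hexadecimal, padded to 64 bits, is 0x28F0384A11078670.
Split into bytes (most-significant first): 28 F0 38 4A 11 07 86 70.
Big-endian: lowest address holds the most-significant byte.
So the memory order matches the most-significant-first order: 28 F0 38 4A 11 07 86 70.

28 F0 38 4A 11 07 86 70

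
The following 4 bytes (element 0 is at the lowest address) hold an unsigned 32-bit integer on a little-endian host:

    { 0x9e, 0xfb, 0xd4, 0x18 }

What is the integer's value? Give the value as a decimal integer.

In little-endian order the low byte comes first in memory.
Reassemble most-significant byte first: 18 D4 FB 9E → 0x18D4FB9E.
0x18D4FB9E = 416611230.

416611230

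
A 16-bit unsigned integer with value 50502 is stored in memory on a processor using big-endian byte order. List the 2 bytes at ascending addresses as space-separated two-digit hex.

C5 46

50502 in hexadecimal, padded to 16 bits, is 0xC546.
Split into bytes (most-significant first): C5 46.
Big-endian stores the most-significant byte at the lowest address.
So the memory order matches the most-significant-first order: C5 46.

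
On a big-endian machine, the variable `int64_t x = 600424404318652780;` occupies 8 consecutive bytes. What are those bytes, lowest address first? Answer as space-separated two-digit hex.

08 55 22 D0 85 E3 89 6C

600424404318652780 in hexadecimal, padded to 64 bits, is 0x085522D085E3896C.
Split into bytes (most-significant first): 08 55 22 D0 85 E3 89 6C.
Big-endian: lowest address holds the most-significant byte.
So the memory order matches the most-significant-first order: 08 55 22 D0 85 E3 89 6C.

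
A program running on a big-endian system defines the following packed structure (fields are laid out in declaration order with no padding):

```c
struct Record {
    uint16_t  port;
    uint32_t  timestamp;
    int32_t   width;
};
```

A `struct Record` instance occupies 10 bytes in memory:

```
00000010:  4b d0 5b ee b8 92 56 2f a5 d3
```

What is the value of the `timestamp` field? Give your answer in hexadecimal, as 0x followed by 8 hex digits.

`timestamp` follows `port` (2 bytes), so it starts at byte offset 2 and occupies 4 bytes.
Bytes at offsets 2..5: 5B EE B8 92.
Big-endian: lowest address holds the most-significant byte.
The bytes are already most-significant first: 0x5BEEB892.

0x5BEEB892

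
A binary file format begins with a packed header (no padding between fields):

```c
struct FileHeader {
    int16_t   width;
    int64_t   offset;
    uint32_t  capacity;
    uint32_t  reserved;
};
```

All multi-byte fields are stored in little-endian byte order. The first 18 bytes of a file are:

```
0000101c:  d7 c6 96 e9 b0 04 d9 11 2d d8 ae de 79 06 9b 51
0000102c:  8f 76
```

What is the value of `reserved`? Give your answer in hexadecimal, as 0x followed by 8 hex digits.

`reserved` follows `width` (2 B), `offset` (8 B), `capacity` (4 B), so it starts at offset 2 + 8 + 4 = 14 and occupies 4 bytes.
Bytes at offsets 14..17: 9B 51 8F 76.
In little-endian order the low byte comes first in memory.
Reassemble most-significant byte first: 76 8F 51 9B → 0x768F519B.

0x768F519B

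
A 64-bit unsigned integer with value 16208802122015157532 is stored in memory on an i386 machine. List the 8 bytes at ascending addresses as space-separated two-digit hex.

16208802122015157532 in hexadecimal, padded to 64 bits, is 0xE0F13BA6ED4FAD1C.
Split into bytes (most-significant first): E0 F1 3B A6 ED 4F AD 1C.
In little-endian order the low byte comes first in memory.
So at ascending addresses the bytes are 1C AD 4F ED A6 3B F1 E0.

1C AD 4F ED A6 3B F1 E0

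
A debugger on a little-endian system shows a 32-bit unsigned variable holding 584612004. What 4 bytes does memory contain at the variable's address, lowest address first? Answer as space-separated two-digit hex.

584612004 in hexadecimal, padded to 32 bits, is 0x22D878A4.
Split into bytes (most-significant first): 22 D8 78 A4.
Little-endian: lowest address holds the least-significant byte.
So at ascending addresses the bytes are A4 78 D8 22.

A4 78 D8 22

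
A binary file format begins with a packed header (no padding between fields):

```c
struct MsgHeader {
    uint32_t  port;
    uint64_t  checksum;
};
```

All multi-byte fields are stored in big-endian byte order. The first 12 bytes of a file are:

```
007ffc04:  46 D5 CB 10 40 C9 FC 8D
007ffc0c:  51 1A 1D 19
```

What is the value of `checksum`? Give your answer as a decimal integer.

`checksum` follows `port` (4 bytes), so it starts at byte offset 4 and occupies 8 bytes.
Bytes at offsets 4..11: 40 C9 FC 8D 51 1A 1D 19.
In big-endian order the high byte comes first in memory.
The bytes are already most-significant first: 0x40C9FC8D511A1D19.
0x40C9FC8D511A1D19 = 4668540172627483929.

4668540172627483929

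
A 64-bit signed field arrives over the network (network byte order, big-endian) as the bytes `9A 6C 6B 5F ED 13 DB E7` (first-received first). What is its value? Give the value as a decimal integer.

-7319357234640331801

Big-endian stores the most-significant byte at the lowest address.
The bytes are already most-significant first: 0x9A6C6B5FED13DBE7.
Top bit is set, so as a signed 64-bit value this is 0x9A6C6B5FED13DBE7 − 2^64 = -7319357234640331801.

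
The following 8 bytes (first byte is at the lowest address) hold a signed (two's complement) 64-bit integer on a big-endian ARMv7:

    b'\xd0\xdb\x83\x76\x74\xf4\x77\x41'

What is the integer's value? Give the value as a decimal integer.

In big-endian order the high byte comes first in memory.
The bytes are already most-significant first: 0xD0DB837674F47741.
Top bit is set, so as a signed 64-bit value this is 0xD0DB837674F47741 − 2^64 = -3396976949129349311.

-3396976949129349311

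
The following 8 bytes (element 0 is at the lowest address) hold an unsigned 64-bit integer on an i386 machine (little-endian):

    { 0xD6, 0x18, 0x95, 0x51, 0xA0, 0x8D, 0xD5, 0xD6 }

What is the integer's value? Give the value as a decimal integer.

Little-endian: lowest address holds the least-significant byte.
Reassemble most-significant byte first: D6 D5 8D A0 51 95 18 D6 → 0xD6D58DA0519518D6.
0xD6D58DA0519518D6 = 15480435013858957526.

15480435013858957526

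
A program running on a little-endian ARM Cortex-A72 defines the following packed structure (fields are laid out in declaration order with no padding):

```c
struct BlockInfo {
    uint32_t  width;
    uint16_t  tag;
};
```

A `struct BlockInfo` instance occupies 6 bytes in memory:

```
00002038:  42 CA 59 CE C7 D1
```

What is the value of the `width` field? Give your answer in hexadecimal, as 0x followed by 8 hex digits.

`width` is the first field, at byte offset 0, occupying 4 bytes.
Bytes at offsets 0..3: 42 CA 59 CE.
In little-endian order the low byte comes first in memory.
Reassemble most-significant byte first: CE 59 CA 42 → 0xCE59CA42.

0xCE59CA42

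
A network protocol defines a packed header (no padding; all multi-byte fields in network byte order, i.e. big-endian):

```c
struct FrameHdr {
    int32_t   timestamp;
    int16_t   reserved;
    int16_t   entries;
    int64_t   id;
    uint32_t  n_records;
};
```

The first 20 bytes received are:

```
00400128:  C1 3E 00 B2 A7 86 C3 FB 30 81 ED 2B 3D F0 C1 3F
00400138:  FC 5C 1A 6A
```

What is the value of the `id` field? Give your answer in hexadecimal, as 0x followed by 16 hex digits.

`id` follows `timestamp` (4 B), `reserved` (2 B), `entries` (2 B), so it starts at offset 4 + 2 + 2 = 8 and occupies 8 bytes.
Bytes at offsets 8..15: 30 81 ED 2B 3D F0 C1 3F.
Big-endian stores the most-significant byte at the lowest address.
The bytes are already most-significant first: 0x3081ED2B3DF0C13F.

0x3081ED2B3DF0C13F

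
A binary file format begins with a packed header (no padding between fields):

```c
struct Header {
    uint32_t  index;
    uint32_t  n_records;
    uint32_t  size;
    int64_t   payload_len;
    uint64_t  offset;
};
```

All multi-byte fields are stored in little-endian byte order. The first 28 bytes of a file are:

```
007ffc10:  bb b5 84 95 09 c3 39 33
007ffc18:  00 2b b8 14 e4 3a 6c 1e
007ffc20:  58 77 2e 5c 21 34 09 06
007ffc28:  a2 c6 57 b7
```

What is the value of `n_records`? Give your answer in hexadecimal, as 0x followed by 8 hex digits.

`n_records` follows `index` (4 bytes), so it starts at byte offset 4 and occupies 4 bytes.
Bytes at offsets 4..7: 09 C3 39 33.
Little-endian: lowest address holds the least-significant byte.
Reassemble most-significant byte first: 33 39 C3 09 → 0x3339C309.

0x3339C309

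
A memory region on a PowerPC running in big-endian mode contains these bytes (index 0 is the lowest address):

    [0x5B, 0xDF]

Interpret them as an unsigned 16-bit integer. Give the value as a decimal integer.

Big-endian: lowest address holds the most-significant byte.
The bytes are already most-significant first: 0x5BDF.
0x5BDF = 23519.

23519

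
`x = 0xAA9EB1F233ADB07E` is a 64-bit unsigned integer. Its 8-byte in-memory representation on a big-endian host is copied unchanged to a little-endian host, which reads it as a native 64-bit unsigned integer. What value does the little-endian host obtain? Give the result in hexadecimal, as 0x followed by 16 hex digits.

0x7EB0AD33F2B19EAA

Stored big-endian, the bytes at ascending addresses are AA 9E B1 F2 33 AD B0 7E.
Read back as little-endian, the first byte is least significant, giving 0x7EB0AD33F2B19EAA.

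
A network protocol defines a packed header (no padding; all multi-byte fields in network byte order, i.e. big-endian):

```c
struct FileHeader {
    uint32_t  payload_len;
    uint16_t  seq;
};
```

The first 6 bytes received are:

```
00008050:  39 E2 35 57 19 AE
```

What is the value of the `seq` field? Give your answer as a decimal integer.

6574

`seq` follows `payload_len` (4 bytes), so it starts at byte offset 4 and occupies 2 bytes.
Bytes at offsets 4..5: 19 AE.
In big-endian order the high byte comes first in memory.
The bytes are already most-significant first: 0x19AE.
0x19AE = 6574.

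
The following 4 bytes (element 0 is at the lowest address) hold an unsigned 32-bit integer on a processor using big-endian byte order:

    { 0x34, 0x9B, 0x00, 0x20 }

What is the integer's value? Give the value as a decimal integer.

882573344

Big-endian stores the most-significant byte at the lowest address.
The bytes are already most-significant first: 0x349B0020.
0x349B0020 = 882573344.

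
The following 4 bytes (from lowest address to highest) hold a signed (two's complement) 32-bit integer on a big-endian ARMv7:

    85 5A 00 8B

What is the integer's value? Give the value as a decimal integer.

-2057699189

Big-endian stores the most-significant byte at the lowest address.
The bytes are already most-significant first: 0x855A008B.
Top bit is set, so as a signed 32-bit value this is 0x855A008B − 2^32 = -2057699189.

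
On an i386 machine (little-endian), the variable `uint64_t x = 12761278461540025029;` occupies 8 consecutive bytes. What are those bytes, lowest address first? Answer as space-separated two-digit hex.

C5 C2 EF 0B 26 2B 19 B1

12761278461540025029 in hexadecimal, padded to 64 bits, is 0xB1192B260BEFC2C5.
Split into bytes (most-significant first): B1 19 2B 26 0B EF C2 C5.
Little-endian: lowest address holds the least-significant byte.
So at ascending addresses the bytes are C5 C2 EF 0B 26 2B 19 B1.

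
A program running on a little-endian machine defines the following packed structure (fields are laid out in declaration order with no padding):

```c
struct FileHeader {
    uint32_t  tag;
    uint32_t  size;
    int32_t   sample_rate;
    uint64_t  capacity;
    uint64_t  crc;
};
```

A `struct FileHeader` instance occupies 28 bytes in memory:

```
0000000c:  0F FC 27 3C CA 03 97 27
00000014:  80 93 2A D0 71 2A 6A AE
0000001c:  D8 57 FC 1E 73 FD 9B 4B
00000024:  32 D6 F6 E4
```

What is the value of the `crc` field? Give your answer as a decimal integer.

16498609796423613811

`crc` follows `tag` (4 B), `size` (4 B), `sample_rate` (4 B), `capacity` (8 B), so it starts at offset 4 + 4 + 4 + 8 = 20 and occupies 8 bytes.
Bytes at offsets 20..27: 73 FD 9B 4B 32 D6 F6 E4.
In little-endian order the low byte comes first in memory.
Reassemble most-significant byte first: E4 F6 D6 32 4B 9B FD 73 → 0xE4F6D6324B9BFD73.
0xE4F6D6324B9BFD73 = 16498609796423613811.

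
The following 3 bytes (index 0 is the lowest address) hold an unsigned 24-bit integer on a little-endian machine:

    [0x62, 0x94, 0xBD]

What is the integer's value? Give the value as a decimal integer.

Little-endian stores the least-significant byte at the lowest address.
Reassemble most-significant byte first: BD 94 62 → 0xBD9462.
0xBD9462 = 12424290.

12424290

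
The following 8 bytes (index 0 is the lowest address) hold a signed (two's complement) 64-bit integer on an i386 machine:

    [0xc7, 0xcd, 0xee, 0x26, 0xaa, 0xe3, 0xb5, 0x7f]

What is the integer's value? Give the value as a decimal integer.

Little-endian: lowest address holds the least-significant byte.
Reassemble most-significant byte first: 7F B5 E3 AA 26 EE CD C7 → 0x7FB5E3AA26EECDC7.
0x7FB5E3AA26EECDC7 = 9202511733538606535.

9202511733538606535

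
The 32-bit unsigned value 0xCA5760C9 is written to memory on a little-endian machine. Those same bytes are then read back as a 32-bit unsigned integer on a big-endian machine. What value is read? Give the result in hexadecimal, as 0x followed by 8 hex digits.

Stored little-endian, the bytes at ascending addresses are C9 60 57 CA.
Read back as big-endian, the last byte is least significant, giving 0xC96057CA.

0xC96057CA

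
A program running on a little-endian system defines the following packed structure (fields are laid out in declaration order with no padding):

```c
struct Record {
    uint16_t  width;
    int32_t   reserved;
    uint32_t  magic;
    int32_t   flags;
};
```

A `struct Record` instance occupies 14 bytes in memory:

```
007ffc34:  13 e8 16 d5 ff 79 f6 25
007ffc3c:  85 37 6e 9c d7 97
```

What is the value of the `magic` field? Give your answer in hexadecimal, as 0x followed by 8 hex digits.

`magic` follows `width` (2 B), `reserved` (4 B), so it starts at offset 2 + 4 = 6 and occupies 4 bytes.
Bytes at offsets 6..9: F6 25 85 37.
Little-endian stores the least-significant byte at the lowest address.
Reassemble most-significant byte first: 37 85 25 F6 → 0x378525F6.

0x378525F6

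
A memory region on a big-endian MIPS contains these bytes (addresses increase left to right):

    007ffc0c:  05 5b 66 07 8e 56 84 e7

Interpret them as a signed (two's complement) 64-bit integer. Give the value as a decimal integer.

386014375709148391

Big-endian stores the most-significant byte at the lowest address.
The bytes are already most-significant first: 0x055B66078E5684E7.
0x055B66078E5684E7 = 386014375709148391.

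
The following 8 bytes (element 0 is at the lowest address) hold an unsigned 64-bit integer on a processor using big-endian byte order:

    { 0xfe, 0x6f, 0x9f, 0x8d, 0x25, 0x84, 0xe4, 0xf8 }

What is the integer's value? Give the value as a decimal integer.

Big-endian: lowest address holds the most-significant byte.
The bytes are already most-significant first: 0xFE6F9F8D2584E4F8.
0xFE6F9F8D2584E4F8 = 18334048036617250040.

18334048036617250040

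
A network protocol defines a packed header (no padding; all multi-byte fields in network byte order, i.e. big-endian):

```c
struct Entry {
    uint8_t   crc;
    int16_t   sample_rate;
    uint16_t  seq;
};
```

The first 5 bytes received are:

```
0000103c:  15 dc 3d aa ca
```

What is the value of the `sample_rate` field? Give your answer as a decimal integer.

`sample_rate` follows `crc` (1 byte), so it starts at byte offset 1 and occupies 2 bytes.
Bytes at offsets 1..2: DC 3D.
Big-endian stores the most-significant byte at the lowest address.
The bytes are already most-significant first: 0xDC3D.
Top bit is set, so as a signed 16-bit value this is 0xDC3D − 2^16 = -9155.

-9155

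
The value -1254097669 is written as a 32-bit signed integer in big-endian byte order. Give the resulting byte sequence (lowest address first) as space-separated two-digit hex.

Two's complement of -1254097669 in 32 bits: 1254097669 = 0x4AC00305; invert → 0xB53FFCFA; add 1 → 0xB53FFCFB.
Split into bytes (most-significant first): B5 3F FC FB.
In big-endian order the high byte comes first in memory.
So the memory order matches the most-significant-first order: B5 3F FC FB.

B5 3F FC FB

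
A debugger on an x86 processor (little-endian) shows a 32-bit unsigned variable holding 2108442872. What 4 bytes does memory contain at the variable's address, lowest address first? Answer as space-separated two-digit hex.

2108442872 in hexadecimal, padded to 32 bits, is 0x7DAC48F8.
Split into bytes (most-significant first): 7D AC 48 F8.
Little-endian stores the least-significant byte at the lowest address.
So at ascending addresses the bytes are F8 48 AC 7D.

F8 48 AC 7D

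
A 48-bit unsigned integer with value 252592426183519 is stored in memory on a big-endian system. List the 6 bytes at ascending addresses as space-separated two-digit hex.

E5 BB 41 D5 EB 5F

252592426183519 in hexadecimal, padded to 48 bits, is 0xE5BB41D5EB5F.
Split into bytes (most-significant first): E5 BB 41 D5 EB 5F.
Big-endian stores the most-significant byte at the lowest address.
So the memory order matches the most-significant-first order: E5 BB 41 D5 EB 5F.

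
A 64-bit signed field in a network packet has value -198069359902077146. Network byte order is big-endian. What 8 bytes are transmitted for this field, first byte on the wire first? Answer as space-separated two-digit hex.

FD 40 50 F7 72 25 CF 26

Two's complement of -198069359902077146 in 64 bits: 198069359902077146 = 0x02BFAF088DDA30DA; invert → 0xFD4050F77225CF25; add 1 → 0xFD4050F77225CF26.
Split into bytes (most-significant first): FD 40 50 F7 72 25 CF 26.
In big-endian order the high byte comes first in memory.
So the memory order matches the most-significant-first order: FD 40 50 F7 72 25 CF 26.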